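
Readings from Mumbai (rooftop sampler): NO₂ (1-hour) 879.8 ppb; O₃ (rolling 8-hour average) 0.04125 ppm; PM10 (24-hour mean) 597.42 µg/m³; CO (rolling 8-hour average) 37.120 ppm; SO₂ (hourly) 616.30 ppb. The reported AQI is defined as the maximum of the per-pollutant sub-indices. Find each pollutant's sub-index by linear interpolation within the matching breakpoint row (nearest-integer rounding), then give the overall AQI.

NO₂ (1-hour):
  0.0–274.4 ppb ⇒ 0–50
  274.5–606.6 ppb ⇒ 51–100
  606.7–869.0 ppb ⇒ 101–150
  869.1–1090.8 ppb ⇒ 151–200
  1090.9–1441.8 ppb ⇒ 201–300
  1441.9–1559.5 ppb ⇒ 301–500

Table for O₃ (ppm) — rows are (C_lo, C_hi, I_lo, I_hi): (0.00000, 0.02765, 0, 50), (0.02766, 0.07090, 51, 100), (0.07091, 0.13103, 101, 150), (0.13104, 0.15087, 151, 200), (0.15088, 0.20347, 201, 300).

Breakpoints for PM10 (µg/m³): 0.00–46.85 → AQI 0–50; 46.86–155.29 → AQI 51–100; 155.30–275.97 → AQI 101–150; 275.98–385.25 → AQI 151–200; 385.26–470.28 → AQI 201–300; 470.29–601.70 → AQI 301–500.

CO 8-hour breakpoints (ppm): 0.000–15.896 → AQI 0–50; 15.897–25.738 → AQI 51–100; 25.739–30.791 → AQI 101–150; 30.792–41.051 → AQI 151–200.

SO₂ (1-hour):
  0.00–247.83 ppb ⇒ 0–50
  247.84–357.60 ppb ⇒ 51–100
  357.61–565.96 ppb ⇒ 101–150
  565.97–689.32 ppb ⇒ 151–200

NO₂: 879.8 ∈ [869.1, 1090.8] ↔ index [151, 200].
151 + (879.8−869.1)·(200−151)/(1090.8−869.1) = 151 + 10.7·49/221.7 ≈ 153.36, so AQI = 153.
O₃: 0.04125 lies in 0.02766–0.07090, so I_lo=51, I_hi=100, C_lo=0.02766, C_hi=0.07090.
(100−51)/(0.07090−0.02766) × (0.04125−0.02766) + 51 = 49/0.04324 × 0.01359 + 51 ≈ 66.40 → 66.
PM10: row 470.29–601.70 (AQI 301–500). (500−301)·(597.42−470.29)/(601.70−470.29) + 301 = 199·127.13/131.41 + 301 ≈ 493.52 → 494.
CO 37.120: bracket 30.792–41.051 → index 151–200; slope 49/10.259, offset 6.328.
AQI = 151 + 49/10.259·6.328 ≈ 181.22 ⇒ 181.
SO₂: row 565.97–689.32 (AQI 151–200). (200−151)·(616.30−565.97)/(689.32−565.97) + 151 = 49·50.33/123.35 + 151 ≈ 170.99 → 171.
Sub-indices: NO₂→153, O₃→66, PM10→494, CO→181, SO₂→171. Overall AQI = max = 494; dominant pollutant is PM10.
AQI 494: Hazardous.

494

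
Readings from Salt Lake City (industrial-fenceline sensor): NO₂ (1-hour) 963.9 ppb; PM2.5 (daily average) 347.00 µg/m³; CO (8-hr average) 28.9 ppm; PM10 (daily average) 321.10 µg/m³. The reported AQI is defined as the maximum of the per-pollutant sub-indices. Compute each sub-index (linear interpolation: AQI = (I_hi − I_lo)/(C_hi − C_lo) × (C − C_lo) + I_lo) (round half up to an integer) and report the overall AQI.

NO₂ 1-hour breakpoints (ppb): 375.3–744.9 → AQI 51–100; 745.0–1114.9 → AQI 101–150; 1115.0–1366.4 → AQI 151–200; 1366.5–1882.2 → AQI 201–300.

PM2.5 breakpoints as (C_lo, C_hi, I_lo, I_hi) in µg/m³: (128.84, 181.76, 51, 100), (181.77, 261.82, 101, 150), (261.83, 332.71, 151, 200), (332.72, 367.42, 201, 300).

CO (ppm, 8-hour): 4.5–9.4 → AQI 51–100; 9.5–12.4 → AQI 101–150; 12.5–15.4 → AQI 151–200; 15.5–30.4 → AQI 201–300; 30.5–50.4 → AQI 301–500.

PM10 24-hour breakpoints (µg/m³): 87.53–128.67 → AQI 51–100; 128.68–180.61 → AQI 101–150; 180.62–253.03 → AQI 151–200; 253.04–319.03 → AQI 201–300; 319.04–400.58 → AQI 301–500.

306

NO₂: 963.9 ∈ [745.0, 1114.9] ↔ index [101, 150].
101 + (963.9−745.0)·(150−101)/(1114.9−745.0) = 101 + 218.9·49/369.9 ≈ 130.00, so AQI = 130.
PM2.5: 347.00 ∈ [332.72, 367.42] ↔ index [201, 300].
201 + (347.00−332.72)·(300−201)/(367.42−332.72) = 201 + 14.28·99/34.70 ≈ 241.74, so AQI = 242.
CO: 28.9 lies in 15.5–30.4, so I_lo=201, I_hi=300, C_lo=15.5, C_hi=30.4.
(300−201)/(30.4−15.5) × (28.9−15.5) + 201 = 99/14.9 × 13.4 + 201 ≈ 290.03 → 290.
PM10: 321.10 ∈ [319.04, 400.58] ↔ index [301, 500].
301 + (321.10−319.04)·(500−301)/(400.58−319.04) = 301 + 2.06·199/81.54 ≈ 306.03, so AQI = 306.
Sub-indices: NO₂→130, PM2.5→242, CO→290, PM10→306. Overall AQI = max = 306; dominant pollutant is PM10.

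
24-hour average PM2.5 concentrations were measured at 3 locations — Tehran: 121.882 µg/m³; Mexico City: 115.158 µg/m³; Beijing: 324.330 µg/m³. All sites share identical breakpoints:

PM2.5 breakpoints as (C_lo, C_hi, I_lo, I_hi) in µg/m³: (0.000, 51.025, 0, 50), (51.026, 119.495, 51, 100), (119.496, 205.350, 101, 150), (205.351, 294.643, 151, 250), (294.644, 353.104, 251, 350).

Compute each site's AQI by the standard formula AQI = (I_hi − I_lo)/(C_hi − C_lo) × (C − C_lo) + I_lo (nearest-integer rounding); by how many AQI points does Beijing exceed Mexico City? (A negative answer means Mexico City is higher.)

204

Tehran 121.882: bracket 119.496–205.350 → index 101–150; slope 49/85.854, offset 2.386.
AQI = 101 + 49/85.854·2.386 ≈ 102.36 ⇒ 102.
Mexico City: row 51.026–119.495 (AQI 51–100). (100−51)·(115.158−51.026)/(119.495−51.026) + 51 = 49·64.132/68.469 + 51 ≈ 96.90 → 97.
Beijing 324.330: bracket 294.644–353.104 → index 251–350; slope 99/58.460, offset 29.686.
AQI = 251 + 99/58.460·29.686 ≈ 301.27 ⇒ 301.
AQIs: Tehran=102, Mexico City=97, Beijing=301. Beijing (301) − Mexico City (97) = 204.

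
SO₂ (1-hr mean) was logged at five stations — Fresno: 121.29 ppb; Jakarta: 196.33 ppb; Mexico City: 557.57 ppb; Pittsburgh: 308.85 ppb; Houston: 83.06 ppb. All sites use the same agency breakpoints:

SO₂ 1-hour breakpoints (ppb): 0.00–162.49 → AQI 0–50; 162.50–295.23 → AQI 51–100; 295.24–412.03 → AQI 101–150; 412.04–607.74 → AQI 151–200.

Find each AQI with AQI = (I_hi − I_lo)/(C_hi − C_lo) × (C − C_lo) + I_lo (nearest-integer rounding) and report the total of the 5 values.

420

Fresno: row 0.00–162.49 (AQI 0–50). (50−0)·(121.29−0.00)/(162.49−0.00) + 0 = 50·121.29/162.49 + 0 ≈ 37.32 → 37.
Jakarta: 196.33 ∈ [162.50, 295.23] ↔ index [51, 100].
51 + (196.33−162.50)·(100−51)/(295.23−162.50) = 51 + 33.83·49/132.73 ≈ 63.49, so AQI = 63.
Mexico City: 557.57 lies in 412.04–607.74, so I_lo=151, I_hi=200, C_lo=412.04, C_hi=607.74.
(200−151)/(607.74−412.04) × (557.57−412.04) + 151 = 49/195.70 × 145.53 + 151 ≈ 187.44 → 187.
Pittsburgh: row 295.24–412.03 (AQI 101–150). (150−101)·(308.85−295.24)/(412.03−295.24) + 101 = 49·13.61/116.79 + 101 ≈ 106.71 → 107.
Houston: 83.06 lies in 0.00–162.49, so I_lo=0, I_hi=50, C_lo=0.00, C_hi=162.49.
(50−0)/(162.49−0.00) × (83.06−0.00) + 0 = 50/162.49 × 83.06 + 0 ≈ 25.56 → 26.
AQIs: Fresno=37, Jakarta=63, Mexico City=187, Pittsburgh=107, Houston=26. Sum = 37 + 63 + 187 + 107 + 26 = 420.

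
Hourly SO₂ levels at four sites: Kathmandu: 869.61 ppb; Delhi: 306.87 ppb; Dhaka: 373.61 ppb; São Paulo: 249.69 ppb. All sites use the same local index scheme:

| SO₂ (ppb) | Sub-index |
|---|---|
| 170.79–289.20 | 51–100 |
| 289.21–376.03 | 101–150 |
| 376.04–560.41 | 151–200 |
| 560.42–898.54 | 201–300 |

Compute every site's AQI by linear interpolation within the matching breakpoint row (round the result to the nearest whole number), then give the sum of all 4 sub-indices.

Kathmandu: 869.61 lies in 560.42–898.54, so I_lo=201, I_hi=300, C_lo=560.42, C_hi=898.54.
(300−201)/(898.54−560.42) × (869.61−560.42) + 201 = 99/338.12 × 309.19 + 201 ≈ 291.53 → 292.
Delhi 306.87: bracket 289.21–376.03 → index 101–150; slope 49/86.82, offset 17.66.
AQI = 101 + 49/86.82·17.66 ≈ 110.97 ⇒ 111.
Dhaka: 373.61 ∈ [289.21, 376.03] ↔ index [101, 150].
101 + (373.61−289.21)·(150−101)/(376.03−289.21) = 101 + 84.40·49/86.82 ≈ 148.63, so AQI = 149.
São Paulo 249.69: bracket 170.79–289.20 → index 51–100; slope 49/118.41, offset 78.90.
AQI = 51 + 49/118.41·78.90 ≈ 83.65 ⇒ 84.
AQIs: Kathmandu=292, Delhi=111, Dhaka=149, São Paulo=84. Sum = 292 + 111 + 149 + 84 = 636.

636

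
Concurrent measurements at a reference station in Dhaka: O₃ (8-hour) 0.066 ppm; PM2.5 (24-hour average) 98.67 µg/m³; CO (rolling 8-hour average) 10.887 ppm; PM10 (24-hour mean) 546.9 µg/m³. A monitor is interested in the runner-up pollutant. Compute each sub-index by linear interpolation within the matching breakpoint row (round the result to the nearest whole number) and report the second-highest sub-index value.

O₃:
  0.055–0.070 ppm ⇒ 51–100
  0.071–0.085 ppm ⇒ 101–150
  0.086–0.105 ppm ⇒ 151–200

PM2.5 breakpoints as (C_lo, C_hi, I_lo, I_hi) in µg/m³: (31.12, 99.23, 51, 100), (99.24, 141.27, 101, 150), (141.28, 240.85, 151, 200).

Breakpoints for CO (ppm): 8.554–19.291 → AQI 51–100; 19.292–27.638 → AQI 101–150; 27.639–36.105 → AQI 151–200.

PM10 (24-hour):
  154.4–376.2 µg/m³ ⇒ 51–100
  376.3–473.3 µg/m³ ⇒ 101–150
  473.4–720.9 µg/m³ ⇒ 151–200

100

O₃: 0.066 lies in 0.055–0.070, so I_lo=51, I_hi=100, C_lo=0.055, C_hi=0.070.
(100−51)/(0.070−0.055) × (0.066−0.055) + 51 = 49/0.015 × 0.011 + 51 ≈ 86.93 → 87.
PM2.5: 98.67 lies in 31.12–99.23, so I_lo=51, I_hi=100, C_lo=31.12, C_hi=99.23.
(100−51)/(99.23−31.12) × (98.67−31.12) + 51 = 49/68.11 × 67.55 + 51 ≈ 99.60 → 100.
CO: 10.887 lies in 8.554–19.291, so I_lo=51, I_hi=100, C_lo=8.554, C_hi=19.291.
(100−51)/(19.291−8.554) × (10.887−8.554) + 51 = 49/10.737 × 2.333 + 51 ≈ 61.65 → 62.
PM10: 546.9 lies in 473.4–720.9, so I_lo=151, I_hi=200, C_lo=473.4, C_hi=720.9.
(200−151)/(720.9−473.4) × (546.9−473.4) + 151 = 49/247.5 × 73.5 + 151 ≈ 165.55 → 166.
Sub-indices: O₃→87, PM2.5→100, CO→62, PM10→166. Ranked high→low: 166, 100, 87, 62. Second-highest sub-index = 100.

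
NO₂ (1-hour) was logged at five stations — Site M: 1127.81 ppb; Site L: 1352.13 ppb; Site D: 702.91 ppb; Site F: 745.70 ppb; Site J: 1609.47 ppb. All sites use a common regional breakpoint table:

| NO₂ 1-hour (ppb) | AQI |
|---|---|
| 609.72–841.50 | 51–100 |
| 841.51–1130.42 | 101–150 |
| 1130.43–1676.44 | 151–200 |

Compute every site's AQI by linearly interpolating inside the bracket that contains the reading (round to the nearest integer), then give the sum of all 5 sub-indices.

Site M: 1127.81 lies in 841.51–1130.42, so I_lo=101, I_hi=150, C_lo=841.51, C_hi=1130.42.
(150−101)/(1130.42−841.51) × (1127.81−841.51) + 101 = 49/288.91 × 286.30 + 101 ≈ 149.56 → 150.
Site L: 1352.13 ∈ [1130.43, 1676.44] ↔ index [151, 200].
151 + (1352.13−1130.43)·(200−151)/(1676.44−1130.43) = 151 + 221.70·49/546.01 ≈ 170.90, so AQI = 171.
Site D: row 609.72–841.50 (AQI 51–100). (100−51)·(702.91−609.72)/(841.50−609.72) + 51 = 49·93.19/231.78 + 51 ≈ 70.70 → 71.
Site F 745.70: bracket 609.72–841.50 → index 51–100; slope 49/231.78, offset 135.98.
AQI = 51 + 49/231.78·135.98 ≈ 79.75 ⇒ 80.
Site J: 1609.47 ∈ [1130.43, 1676.44] ↔ index [151, 200].
151 + (1609.47−1130.43)·(200−151)/(1676.44−1130.43) = 151 + 479.04·49/546.01 ≈ 193.99, so AQI = 194.
AQIs: Site M=150, Site L=171, Site D=71, Site F=80, Site J=194. Sum = 150 + 171 + 71 + 80 + 194 = 666.

666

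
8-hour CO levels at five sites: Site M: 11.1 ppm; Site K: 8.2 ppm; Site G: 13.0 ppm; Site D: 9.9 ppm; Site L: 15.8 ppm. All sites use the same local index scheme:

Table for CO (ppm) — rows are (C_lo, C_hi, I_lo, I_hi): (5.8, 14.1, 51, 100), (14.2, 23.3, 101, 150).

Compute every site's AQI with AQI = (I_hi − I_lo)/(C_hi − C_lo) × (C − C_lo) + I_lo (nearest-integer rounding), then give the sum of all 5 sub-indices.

Site M: 11.1 ∈ [5.8, 14.1] ↔ index [51, 100].
51 + (11.1−5.8)·(100−51)/(14.1−5.8) = 51 + 5.3·49/8.3 ≈ 82.29, so AQI = 82.
Site K 8.2: bracket 5.8–14.1 → index 51–100; slope 49/8.3, offset 2.4.
AQI = 51 + 49/8.3·2.4 ≈ 65.17 ⇒ 65.
Site G 13.0: bracket 5.8–14.1 → index 51–100; slope 49/8.3, offset 7.2.
AQI = 51 + 49/8.3·7.2 ≈ 93.51 ⇒ 94.
Site D: 9.9 lies in 5.8–14.1, so I_lo=51, I_hi=100, C_lo=5.8, C_hi=14.1.
(100−51)/(14.1−5.8) × (9.9−5.8) + 51 = 49/8.3 × 4.1 + 51 ≈ 75.20 → 75.
Site L 15.8: bracket 14.2–23.3 → index 101–150; slope 49/9.1, offset 1.6.
AQI = 101 + 49/9.1·1.6 ≈ 109.62 ⇒ 110.
AQIs: Site M=82, Site K=65, Site G=94, Site D=75, Site L=110. Sum = 82 + 65 + 94 + 75 + 110 = 426.

426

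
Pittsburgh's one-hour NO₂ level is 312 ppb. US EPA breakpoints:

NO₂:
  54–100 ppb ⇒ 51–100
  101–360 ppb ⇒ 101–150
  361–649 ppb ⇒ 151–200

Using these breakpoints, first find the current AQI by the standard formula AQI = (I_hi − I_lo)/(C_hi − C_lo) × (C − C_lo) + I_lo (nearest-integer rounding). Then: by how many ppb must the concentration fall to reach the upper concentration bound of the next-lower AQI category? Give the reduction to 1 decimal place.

212.0

NO₂: 312 ∈ [101, 360] ↔ index [101, 150].
101 + (312−101)·(150−101)/(360−101) = 101 + 211·49/259 ≈ 140.92, so AQI = 141.
Current AQI 141 is in the Unhealthy for Sensitive Groups range (101–150). The next-lower category tops out at AQI 100, whose upper concentration bound is 100 ppb.
Reduction needed = 312 − 100 = 212.0 ppb.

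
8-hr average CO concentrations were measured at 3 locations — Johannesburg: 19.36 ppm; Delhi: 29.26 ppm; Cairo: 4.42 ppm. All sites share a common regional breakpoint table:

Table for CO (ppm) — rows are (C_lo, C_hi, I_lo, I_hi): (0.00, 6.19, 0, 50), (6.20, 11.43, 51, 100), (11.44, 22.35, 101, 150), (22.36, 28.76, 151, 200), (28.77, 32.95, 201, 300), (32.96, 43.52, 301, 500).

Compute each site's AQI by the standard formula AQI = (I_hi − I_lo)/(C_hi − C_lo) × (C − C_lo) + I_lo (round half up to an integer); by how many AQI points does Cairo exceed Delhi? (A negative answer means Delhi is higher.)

-177

Johannesburg 19.36: bracket 11.44–22.35 → index 101–150; slope 49/10.91, offset 7.92.
AQI = 101 + 49/10.91·7.92 ≈ 136.57 ⇒ 137.
Delhi: row 28.77–32.95 (AQI 201–300). (300−201)·(29.26−28.77)/(32.95−28.77) + 201 = 99·0.49/4.18 + 201 ≈ 212.61 → 213.
Cairo: row 0.00–6.19 (AQI 0–50). (50−0)·(4.42−0.00)/(6.19−0.00) + 0 = 50·4.42/6.19 + 0 ≈ 35.70 → 36.
AQIs: Johannesburg=137, Delhi=213, Cairo=36. Cairo (36) − Delhi (213) = -177.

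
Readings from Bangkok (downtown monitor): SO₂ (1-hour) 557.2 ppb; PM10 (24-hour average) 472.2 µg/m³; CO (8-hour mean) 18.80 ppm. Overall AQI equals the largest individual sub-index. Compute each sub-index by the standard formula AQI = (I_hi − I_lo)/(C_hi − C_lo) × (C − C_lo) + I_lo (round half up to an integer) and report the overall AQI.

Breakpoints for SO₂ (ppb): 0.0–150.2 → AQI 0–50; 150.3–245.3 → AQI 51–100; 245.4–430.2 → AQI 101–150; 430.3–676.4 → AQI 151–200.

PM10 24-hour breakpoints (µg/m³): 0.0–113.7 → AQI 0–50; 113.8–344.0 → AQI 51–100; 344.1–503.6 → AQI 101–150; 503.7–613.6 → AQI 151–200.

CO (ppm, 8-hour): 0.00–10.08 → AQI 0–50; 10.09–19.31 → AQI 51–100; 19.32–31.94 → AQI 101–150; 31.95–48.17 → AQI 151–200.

176

SO₂ 557.2: bracket 430.3–676.4 → index 151–200; slope 49/246.1, offset 126.9.
AQI = 151 + 49/246.1·126.9 ≈ 176.27 ⇒ 176.
PM10: row 344.1–503.6 (AQI 101–150). (150−101)·(472.2−344.1)/(503.6−344.1) + 101 = 49·128.1/159.5 + 101 ≈ 140.35 → 140.
CO 18.80: bracket 10.09–19.31 → index 51–100; slope 49/9.22, offset 8.71.
AQI = 51 + 49/9.22·8.71 ≈ 97.29 ⇒ 97.
Sub-indices: SO₂→176, PM10→140, CO→97. Overall AQI = max = 176; dominant pollutant is SO₂.
AQI 176: Unhealthy.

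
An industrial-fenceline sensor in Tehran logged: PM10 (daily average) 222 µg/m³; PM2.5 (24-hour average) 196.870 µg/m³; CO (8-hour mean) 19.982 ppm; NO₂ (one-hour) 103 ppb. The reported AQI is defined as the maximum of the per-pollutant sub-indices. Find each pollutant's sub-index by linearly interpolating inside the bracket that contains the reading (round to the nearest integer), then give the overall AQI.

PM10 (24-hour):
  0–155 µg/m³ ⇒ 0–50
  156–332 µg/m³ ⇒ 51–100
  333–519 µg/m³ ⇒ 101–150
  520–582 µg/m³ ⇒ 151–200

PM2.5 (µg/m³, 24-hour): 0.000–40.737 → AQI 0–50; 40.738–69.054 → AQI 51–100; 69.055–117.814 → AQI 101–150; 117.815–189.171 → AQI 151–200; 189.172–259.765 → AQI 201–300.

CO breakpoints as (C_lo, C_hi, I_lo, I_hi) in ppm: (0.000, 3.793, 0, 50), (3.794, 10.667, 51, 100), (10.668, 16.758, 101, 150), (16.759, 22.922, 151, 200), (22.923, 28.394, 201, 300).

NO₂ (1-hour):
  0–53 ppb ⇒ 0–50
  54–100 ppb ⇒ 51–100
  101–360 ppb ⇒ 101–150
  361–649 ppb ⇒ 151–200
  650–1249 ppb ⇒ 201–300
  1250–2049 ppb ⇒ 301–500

212

PM10: row 156–332 (AQI 51–100). (100−51)·(222−156)/(332−156) + 51 = 49·66/176 + 51 ≈ 69.38 → 69.
PM2.5: row 189.172–259.765 (AQI 201–300). (300−201)·(196.870−189.172)/(259.765−189.172) + 201 = 99·7.698/70.593 + 201 ≈ 211.80 → 212.
CO: row 16.759–22.922 (AQI 151–200). (200−151)·(19.982−16.759)/(22.922−16.759) + 151 = 49·3.223/6.163 + 151 ≈ 176.63 → 177.
NO₂: 103 lies in 101–360, so I_lo=101, I_hi=150, C_lo=101, C_hi=360.
(150−101)/(360−101) × (103−101) + 101 = 49/259 × 2 + 101 ≈ 101.38 → 101.
Sub-indices: PM10→69, PM2.5→212, CO→177, NO₂→101. Overall AQI = max = 212; dominant pollutant is PM2.5.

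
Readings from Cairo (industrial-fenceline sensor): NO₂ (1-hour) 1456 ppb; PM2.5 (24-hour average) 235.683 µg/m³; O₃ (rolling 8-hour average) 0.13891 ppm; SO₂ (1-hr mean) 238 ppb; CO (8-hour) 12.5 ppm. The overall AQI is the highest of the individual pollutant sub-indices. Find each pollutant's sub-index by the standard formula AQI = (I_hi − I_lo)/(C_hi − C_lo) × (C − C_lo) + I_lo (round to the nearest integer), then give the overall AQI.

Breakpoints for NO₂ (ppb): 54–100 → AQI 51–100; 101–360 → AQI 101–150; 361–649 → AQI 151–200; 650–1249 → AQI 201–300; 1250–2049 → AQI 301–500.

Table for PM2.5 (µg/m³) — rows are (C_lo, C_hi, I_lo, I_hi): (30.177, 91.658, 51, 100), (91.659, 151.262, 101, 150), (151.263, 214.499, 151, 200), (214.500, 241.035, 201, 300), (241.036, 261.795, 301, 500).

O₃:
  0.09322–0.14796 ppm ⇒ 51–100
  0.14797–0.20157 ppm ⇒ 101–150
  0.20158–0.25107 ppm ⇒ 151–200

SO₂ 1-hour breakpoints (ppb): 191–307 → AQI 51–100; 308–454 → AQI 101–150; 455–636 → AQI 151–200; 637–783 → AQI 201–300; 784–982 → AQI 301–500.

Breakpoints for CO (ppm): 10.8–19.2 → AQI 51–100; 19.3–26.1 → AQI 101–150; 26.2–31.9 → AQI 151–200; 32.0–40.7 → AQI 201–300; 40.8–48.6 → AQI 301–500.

NO₂: 1456 lies in 1250–2049, so I_lo=301, I_hi=500, C_lo=1250, C_hi=2049.
(500−301)/(2049−1250) × (1456−1250) + 301 = 199/799 × 206 + 301 ≈ 352.31 → 352.
PM2.5: 235.683 ∈ [214.500, 241.035] ↔ index [201, 300].
201 + (235.683−214.500)·(300−201)/(241.035−214.500) = 201 + 21.183·99/26.535 ≈ 280.03, so AQI = 280.
O₃: row 0.09322–0.14796 (AQI 51–100). (100−51)·(0.13891−0.09322)/(0.14796−0.09322) + 51 = 49·0.04569/0.05474 + 51 ≈ 91.90 → 92.
SO₂: 238 lies in 191–307, so I_lo=51, I_hi=100, C_lo=191, C_hi=307.
(100−51)/(307−191) × (238−191) + 51 = 49/116 × 47 + 51 ≈ 70.85 → 71.
CO: row 10.8–19.2 (AQI 51–100). (100−51)·(12.5−10.8)/(19.2−10.8) + 51 = 49·1.7/8.4 + 51 ≈ 60.92 → 61.
Sub-indices: NO₂→352, PM2.5→280, O₃→92, SO₂→71, CO→61. Overall AQI = max = 352; dominant pollutant is NO₂.

352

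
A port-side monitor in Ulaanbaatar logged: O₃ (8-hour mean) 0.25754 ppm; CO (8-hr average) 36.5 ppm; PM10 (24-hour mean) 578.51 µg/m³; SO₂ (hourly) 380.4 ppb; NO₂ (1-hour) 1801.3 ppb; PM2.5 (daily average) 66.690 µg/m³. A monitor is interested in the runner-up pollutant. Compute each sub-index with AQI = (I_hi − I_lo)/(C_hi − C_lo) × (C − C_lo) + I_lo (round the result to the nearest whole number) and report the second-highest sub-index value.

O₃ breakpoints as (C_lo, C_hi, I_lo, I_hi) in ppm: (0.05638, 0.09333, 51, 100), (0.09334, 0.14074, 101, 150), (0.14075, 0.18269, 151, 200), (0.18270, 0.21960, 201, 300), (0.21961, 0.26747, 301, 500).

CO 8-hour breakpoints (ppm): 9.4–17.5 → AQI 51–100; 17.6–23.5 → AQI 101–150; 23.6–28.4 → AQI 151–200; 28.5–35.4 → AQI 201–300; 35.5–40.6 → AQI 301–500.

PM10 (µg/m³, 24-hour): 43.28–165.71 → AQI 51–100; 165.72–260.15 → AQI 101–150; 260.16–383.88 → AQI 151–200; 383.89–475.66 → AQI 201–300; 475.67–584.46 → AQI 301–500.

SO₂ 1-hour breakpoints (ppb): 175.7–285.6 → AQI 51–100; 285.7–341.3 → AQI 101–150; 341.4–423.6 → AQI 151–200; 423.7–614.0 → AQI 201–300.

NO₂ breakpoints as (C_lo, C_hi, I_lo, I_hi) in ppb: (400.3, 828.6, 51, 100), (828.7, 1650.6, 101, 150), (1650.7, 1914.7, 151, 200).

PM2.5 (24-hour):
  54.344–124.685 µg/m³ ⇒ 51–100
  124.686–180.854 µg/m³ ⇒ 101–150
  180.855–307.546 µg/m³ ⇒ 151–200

459

O₃: 0.25754 lies in 0.21961–0.26747, so I_lo=301, I_hi=500, C_lo=0.21961, C_hi=0.26747.
(500−301)/(0.26747−0.21961) × (0.25754−0.21961) + 301 = 199/0.04786 × 0.03793 + 301 ≈ 458.71 → 459.
CO: 36.5 lies in 35.5–40.6, so I_lo=301, I_hi=500, C_lo=35.5, C_hi=40.6.
(500−301)/(40.6−35.5) × (36.5−35.5) + 301 = 199/5.1 × 1.0 + 301 ≈ 340.02 → 340.
PM10 578.51: bracket 475.67–584.46 → index 301–500; slope 199/108.79, offset 102.84.
AQI = 301 + 199/108.79·102.84 ≈ 489.12 ⇒ 489.
SO₂: row 341.4–423.6 (AQI 151–200). (200−151)·(380.4−341.4)/(423.6−341.4) + 151 = 49·39.0/82.2 + 151 ≈ 174.25 → 174.
NO₂: 1801.3 ∈ [1650.7, 1914.7] ↔ index [151, 200].
151 + (1801.3−1650.7)·(200−151)/(1914.7−1650.7) = 151 + 150.6·49/264.0 ≈ 178.95, so AQI = 179.
PM2.5: 66.690 ∈ [54.344, 124.685] ↔ index [51, 100].
51 + (66.690−54.344)·(100−51)/(124.685−54.344) = 51 + 12.346·49/70.341 ≈ 59.60, so AQI = 60.
Sub-indices: O₃→459, CO→340, PM10→489, SO₂→174, NO₂→179, PM2.5→60. Ranked high→low: 489, 459, 340, 179, 174, 60. Second-highest sub-index = 459.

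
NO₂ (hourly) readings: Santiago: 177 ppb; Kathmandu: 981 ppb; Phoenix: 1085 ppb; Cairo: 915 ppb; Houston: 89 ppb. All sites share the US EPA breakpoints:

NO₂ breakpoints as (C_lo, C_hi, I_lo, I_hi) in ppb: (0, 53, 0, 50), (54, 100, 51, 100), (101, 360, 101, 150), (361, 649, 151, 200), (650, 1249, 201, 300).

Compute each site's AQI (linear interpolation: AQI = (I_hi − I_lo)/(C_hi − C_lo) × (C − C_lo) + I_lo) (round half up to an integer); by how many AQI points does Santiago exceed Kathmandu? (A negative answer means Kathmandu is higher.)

-141

Santiago: row 101–360 (AQI 101–150). (150−101)·(177−101)/(360−101) + 101 = 49·76/259 + 101 ≈ 115.38 → 115.
Kathmandu: row 650–1249 (AQI 201–300). (300−201)·(981−650)/(1249−650) + 201 = 99·331/599 + 201 ≈ 255.71 → 256.
Phoenix: 1085 ∈ [650, 1249] ↔ index [201, 300].
201 + (1085−650)·(300−201)/(1249−650) = 201 + 435·99/599 ≈ 272.89, so AQI = 273.
Cairo: row 650–1249 (AQI 201–300). (300−201)·(915−650)/(1249−650) + 201 = 99·265/599 + 201 ≈ 244.80 → 245.
Houston: 89 lies in 54–100, so I_lo=51, I_hi=100, C_lo=54, C_hi=100.
(100−51)/(100−54) × (89−54) + 51 = 49/46 × 35 + 51 ≈ 88.28 → 88.
AQIs: Santiago=115, Kathmandu=256, Phoenix=273, Cairo=245, Houston=88. Santiago (115) − Kathmandu (256) = -141.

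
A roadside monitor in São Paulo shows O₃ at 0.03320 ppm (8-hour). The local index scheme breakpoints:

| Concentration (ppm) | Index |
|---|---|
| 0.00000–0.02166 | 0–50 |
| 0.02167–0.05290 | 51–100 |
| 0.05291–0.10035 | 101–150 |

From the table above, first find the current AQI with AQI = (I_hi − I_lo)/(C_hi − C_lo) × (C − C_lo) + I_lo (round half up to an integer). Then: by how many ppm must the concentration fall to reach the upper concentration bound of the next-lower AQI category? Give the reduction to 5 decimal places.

0.01154

O₃: row 0.02167–0.05290 (AQI 51–100). (100−51)·(0.03320−0.02167)/(0.05290−0.02167) + 51 = 49·0.01153/0.03123 + 51 ≈ 69.09 → 69.
Current AQI 69 is in the Moderate range (51–100). The next-lower category tops out at AQI 50, whose upper concentration bound is 0.02166 ppm.
Reduction needed = 0.03320 − 0.02166 = 0.01154 ppm.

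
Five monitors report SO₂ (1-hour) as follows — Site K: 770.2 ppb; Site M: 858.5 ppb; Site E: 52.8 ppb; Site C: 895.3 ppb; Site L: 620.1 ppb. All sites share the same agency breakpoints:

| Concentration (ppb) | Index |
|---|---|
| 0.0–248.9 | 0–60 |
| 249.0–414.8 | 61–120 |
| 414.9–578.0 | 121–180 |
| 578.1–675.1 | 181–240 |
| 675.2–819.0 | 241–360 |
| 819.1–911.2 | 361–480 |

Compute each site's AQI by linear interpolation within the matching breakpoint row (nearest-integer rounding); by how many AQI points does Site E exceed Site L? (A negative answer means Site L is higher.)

-194

Site K: row 675.2–819.0 (AQI 241–360). (360−241)·(770.2−675.2)/(819.0−675.2) + 241 = 119·95.0/143.8 + 241 ≈ 319.62 → 320.
Site M: 858.5 lies in 819.1–911.2, so I_lo=361, I_hi=480, C_lo=819.1, C_hi=911.2.
(480−361)/(911.2−819.1) × (858.5−819.1) + 361 = 119/92.1 × 39.4 + 361 ≈ 411.91 → 412.
Site E: 52.8 lies in 0.0–248.9, so I_lo=0, I_hi=60, C_lo=0.0, C_hi=248.9.
(60−0)/(248.9−0.0) × (52.8−0.0) + 0 = 60/248.9 × 52.8 + 0 ≈ 12.73 → 13.
Site C: 895.3 lies in 819.1–911.2, so I_lo=361, I_hi=480, C_lo=819.1, C_hi=911.2.
(480−361)/(911.2−819.1) × (895.3−819.1) + 361 = 119/92.1 × 76.2 + 361 ≈ 459.46 → 459.
Site L 620.1: bracket 578.1–675.1 → index 181–240; slope 59/97.0, offset 42.0.
AQI = 181 + 59/97.0·42.0 ≈ 206.55 ⇒ 207.
AQIs: Site K=320, Site M=412, Site E=13, Site C=459, Site L=207. Site E (13) − Site L (207) = -194.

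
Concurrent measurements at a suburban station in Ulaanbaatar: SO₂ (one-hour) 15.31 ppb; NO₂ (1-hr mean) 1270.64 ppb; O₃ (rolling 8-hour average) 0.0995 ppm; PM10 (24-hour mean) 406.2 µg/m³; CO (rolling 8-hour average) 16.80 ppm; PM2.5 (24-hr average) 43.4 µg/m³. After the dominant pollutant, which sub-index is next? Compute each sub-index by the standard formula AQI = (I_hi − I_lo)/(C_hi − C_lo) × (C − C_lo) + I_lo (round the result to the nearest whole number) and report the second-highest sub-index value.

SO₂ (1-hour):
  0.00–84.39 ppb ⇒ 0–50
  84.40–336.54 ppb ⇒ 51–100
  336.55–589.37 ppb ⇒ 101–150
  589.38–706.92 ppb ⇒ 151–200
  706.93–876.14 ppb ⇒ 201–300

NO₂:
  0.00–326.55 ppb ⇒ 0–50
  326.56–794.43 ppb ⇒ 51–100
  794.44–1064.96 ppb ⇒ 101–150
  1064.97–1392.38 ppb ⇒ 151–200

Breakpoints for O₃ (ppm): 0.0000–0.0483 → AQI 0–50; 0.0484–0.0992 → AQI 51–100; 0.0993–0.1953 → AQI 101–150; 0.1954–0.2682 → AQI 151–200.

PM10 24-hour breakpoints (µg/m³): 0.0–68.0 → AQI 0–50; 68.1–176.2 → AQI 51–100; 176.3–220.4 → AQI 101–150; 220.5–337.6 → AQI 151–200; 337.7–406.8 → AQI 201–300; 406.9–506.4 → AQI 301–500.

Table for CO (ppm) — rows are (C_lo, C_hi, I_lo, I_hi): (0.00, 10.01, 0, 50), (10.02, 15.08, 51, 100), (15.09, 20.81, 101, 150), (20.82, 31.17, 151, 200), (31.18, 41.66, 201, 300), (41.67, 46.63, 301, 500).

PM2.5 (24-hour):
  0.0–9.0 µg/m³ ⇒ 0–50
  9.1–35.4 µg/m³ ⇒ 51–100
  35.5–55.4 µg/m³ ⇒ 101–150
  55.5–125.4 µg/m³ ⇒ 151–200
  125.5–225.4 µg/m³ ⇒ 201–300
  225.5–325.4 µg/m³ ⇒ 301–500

SO₂ 15.31: bracket 0.00–84.39 → index 0–50; slope 50/84.39, offset 15.31.
AQI = 0 + 50/84.39·15.31 ≈ 9.07 ⇒ 9.
NO₂: 1270.64 ∈ [1064.97, 1392.38] ↔ index [151, 200].
151 + (1270.64−1064.97)·(200−151)/(1392.38−1064.97) = 151 + 205.67·49/327.41 ≈ 181.78, so AQI = 182.
O₃: 0.0995 lies in 0.0993–0.1953, so I_lo=101, I_hi=150, C_lo=0.0993, C_hi=0.1953.
(150−101)/(0.1953−0.0993) × (0.0995−0.0993) + 101 = 49/0.0960 × 0.0002 + 101 ≈ 101.10 → 101.
PM10: 406.2 ∈ [337.7, 406.8] ↔ index [201, 300].
201 + (406.2−337.7)·(300−201)/(406.8−337.7) = 201 + 68.5·99/69.1 ≈ 299.14, so AQI = 299.
CO: 16.80 lies in 15.09–20.81, so I_lo=101, I_hi=150, C_lo=15.09, C_hi=20.81.
(150−101)/(20.81−15.09) × (16.80−15.09) + 101 = 49/5.72 × 1.71 + 101 ≈ 115.65 → 116.
PM2.5: 43.4 lies in 35.5–55.4, so I_lo=101, I_hi=150, C_lo=35.5, C_hi=55.4.
(150−101)/(55.4−35.5) × (43.4−35.5) + 101 = 49/19.9 × 7.9 + 101 ≈ 120.45 → 120.
Sub-indices: SO₂→9, NO₂→182, O₃→101, PM10→299, CO→116, PM2.5→120. Ranked high→low: 299, 182, 120, 116, 101, 9. Second-highest sub-index = 182.

182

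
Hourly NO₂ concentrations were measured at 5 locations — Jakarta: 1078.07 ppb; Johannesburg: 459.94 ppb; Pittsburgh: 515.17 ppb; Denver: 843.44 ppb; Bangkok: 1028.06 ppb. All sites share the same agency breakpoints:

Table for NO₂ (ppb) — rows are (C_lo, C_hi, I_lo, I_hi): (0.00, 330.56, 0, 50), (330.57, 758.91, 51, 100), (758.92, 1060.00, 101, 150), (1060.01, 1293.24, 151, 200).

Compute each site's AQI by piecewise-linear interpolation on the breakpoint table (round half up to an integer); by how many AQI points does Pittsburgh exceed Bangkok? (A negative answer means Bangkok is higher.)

-73

Jakarta: row 1060.01–1293.24 (AQI 151–200). (200−151)·(1078.07−1060.01)/(1293.24−1060.01) + 151 = 49·18.06/233.23 + 151 ≈ 154.79 → 155.
Johannesburg: 459.94 lies in 330.57–758.91, so I_lo=51, I_hi=100, C_lo=330.57, C_hi=758.91.
(100−51)/(758.91−330.57) × (459.94−330.57) + 51 = 49/428.34 × 129.37 + 51 ≈ 65.80 → 66.
Pittsburgh: 515.17 lies in 330.57–758.91, so I_lo=51, I_hi=100, C_lo=330.57, C_hi=758.91.
(100−51)/(758.91−330.57) × (515.17−330.57) + 51 = 49/428.34 × 184.60 + 51 ≈ 72.12 → 72.
Denver: row 758.92–1060.00 (AQI 101–150). (150−101)·(843.44−758.92)/(1060.00−758.92) + 101 = 49·84.52/301.08 + 101 ≈ 114.76 → 115.
Bangkok: 1028.06 lies in 758.92–1060.00, so I_lo=101, I_hi=150, C_lo=758.92, C_hi=1060.00.
(150−101)/(1060.00−758.92) × (1028.06−758.92) + 101 = 49/301.08 × 269.14 + 101 ≈ 144.80 → 145.
AQIs: Jakarta=155, Johannesburg=66, Pittsburgh=72, Denver=115, Bangkok=145. Pittsburgh (72) − Bangkok (145) = -73.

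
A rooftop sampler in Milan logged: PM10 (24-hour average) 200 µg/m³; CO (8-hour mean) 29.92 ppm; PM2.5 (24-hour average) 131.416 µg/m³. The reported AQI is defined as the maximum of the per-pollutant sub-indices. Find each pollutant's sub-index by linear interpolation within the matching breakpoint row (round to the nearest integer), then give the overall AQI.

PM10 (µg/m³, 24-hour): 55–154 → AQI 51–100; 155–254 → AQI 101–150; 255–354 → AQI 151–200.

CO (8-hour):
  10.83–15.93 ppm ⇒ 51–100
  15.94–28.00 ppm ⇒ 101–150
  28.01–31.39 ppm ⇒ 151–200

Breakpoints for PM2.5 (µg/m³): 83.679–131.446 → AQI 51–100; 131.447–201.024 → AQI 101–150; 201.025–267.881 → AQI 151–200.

PM10: 200 lies in 155–254, so I_lo=101, I_hi=150, C_lo=155, C_hi=254.
(150−101)/(254−155) × (200−155) + 101 = 49/99 × 45 + 101 ≈ 123.27 → 123.
CO: row 28.01–31.39 (AQI 151–200). (200−151)·(29.92−28.01)/(31.39−28.01) + 151 = 49·1.91/3.38 + 151 ≈ 178.69 → 179.
PM2.5: 131.416 lies in 83.679–131.446, so I_lo=51, I_hi=100, C_lo=83.679, C_hi=131.446.
(100−51)/(131.446−83.679) × (131.416−83.679) + 51 = 49/47.767 × 47.737 + 51 ≈ 99.97 → 100.
Sub-indices: PM10→123, CO→179, PM2.5→100. Overall AQI = max = 179; dominant pollutant is CO.

179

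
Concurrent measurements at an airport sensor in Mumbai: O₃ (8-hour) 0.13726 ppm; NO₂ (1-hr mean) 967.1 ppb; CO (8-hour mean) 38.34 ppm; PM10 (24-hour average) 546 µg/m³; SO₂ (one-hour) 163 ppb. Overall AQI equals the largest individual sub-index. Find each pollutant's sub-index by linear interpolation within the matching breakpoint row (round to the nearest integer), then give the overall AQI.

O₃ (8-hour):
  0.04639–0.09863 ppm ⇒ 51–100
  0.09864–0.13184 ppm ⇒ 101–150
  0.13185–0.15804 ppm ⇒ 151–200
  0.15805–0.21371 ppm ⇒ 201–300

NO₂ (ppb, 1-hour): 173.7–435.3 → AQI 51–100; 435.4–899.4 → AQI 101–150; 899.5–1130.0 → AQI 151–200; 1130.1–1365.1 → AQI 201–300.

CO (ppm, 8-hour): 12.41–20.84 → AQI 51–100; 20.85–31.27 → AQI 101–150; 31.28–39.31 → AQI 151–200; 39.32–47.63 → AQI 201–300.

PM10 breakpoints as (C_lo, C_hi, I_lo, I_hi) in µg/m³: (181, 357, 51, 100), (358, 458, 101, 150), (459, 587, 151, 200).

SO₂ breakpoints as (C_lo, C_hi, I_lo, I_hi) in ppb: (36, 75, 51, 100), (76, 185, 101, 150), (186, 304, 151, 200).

194

O₃ 0.13726: bracket 0.13185–0.15804 → index 151–200; slope 49/0.02619, offset 0.00541.
AQI = 151 + 49/0.02619·0.00541 ≈ 161.12 ⇒ 161.
NO₂: row 899.5–1130.0 (AQI 151–200). (200−151)·(967.1−899.5)/(1130.0−899.5) + 151 = 49·67.6/230.5 + 151 ≈ 165.37 → 165.
CO 38.34: bracket 31.28–39.31 → index 151–200; slope 49/8.03, offset 7.06.
AQI = 151 + 49/8.03·7.06 ≈ 194.08 ⇒ 194.
PM10: 546 lies in 459–587, so I_lo=151, I_hi=200, C_lo=459, C_hi=587.
(200−151)/(587−459) × (546−459) + 151 = 49/128 × 87 + 151 ≈ 184.30 → 184.
SO₂: row 76–185 (AQI 101–150). (150−101)·(163−76)/(185−76) + 101 = 49·87/109 + 101 ≈ 140.11 → 140.
Sub-indices: O₃→161, NO₂→165, CO→194, PM10→184, SO₂→140. Overall AQI = max = 194; dominant pollutant is CO.
AQI 194: Unhealthy.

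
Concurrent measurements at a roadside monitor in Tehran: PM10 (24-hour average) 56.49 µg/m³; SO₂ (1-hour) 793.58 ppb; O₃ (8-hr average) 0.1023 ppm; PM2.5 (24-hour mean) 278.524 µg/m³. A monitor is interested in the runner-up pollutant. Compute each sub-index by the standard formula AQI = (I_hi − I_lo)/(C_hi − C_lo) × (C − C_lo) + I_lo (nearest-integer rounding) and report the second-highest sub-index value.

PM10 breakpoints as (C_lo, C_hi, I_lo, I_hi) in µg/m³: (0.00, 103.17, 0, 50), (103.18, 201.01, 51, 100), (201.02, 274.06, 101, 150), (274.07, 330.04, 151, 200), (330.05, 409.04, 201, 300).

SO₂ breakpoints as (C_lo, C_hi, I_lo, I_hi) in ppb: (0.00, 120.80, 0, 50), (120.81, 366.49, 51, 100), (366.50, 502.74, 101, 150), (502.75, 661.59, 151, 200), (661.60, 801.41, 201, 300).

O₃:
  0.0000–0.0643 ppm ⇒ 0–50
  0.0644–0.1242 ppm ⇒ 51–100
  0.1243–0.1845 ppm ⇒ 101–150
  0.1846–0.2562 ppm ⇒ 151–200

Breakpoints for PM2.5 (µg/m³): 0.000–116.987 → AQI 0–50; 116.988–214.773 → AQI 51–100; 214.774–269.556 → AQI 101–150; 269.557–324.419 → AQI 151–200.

PM10: 56.49 ∈ [0.00, 103.17] ↔ index [0, 50].
0 + (56.49−0.00)·(50−0)/(103.17−0.00) = 0 + 56.49·50/103.17 ≈ 27.38, so AQI = 27.
SO₂: 793.58 lies in 661.60–801.41, so I_lo=201, I_hi=300, C_lo=661.60, C_hi=801.41.
(300−201)/(801.41−661.60) × (793.58−661.60) + 201 = 99/139.81 × 131.98 + 201 ≈ 294.46 → 294.
O₃: row 0.0644–0.1242 (AQI 51–100). (100−51)·(0.1023−0.0644)/(0.1242−0.0644) + 51 = 49·0.0379/0.0598 + 51 ≈ 82.06 → 82.
PM2.5 278.524: bracket 269.557–324.419 → index 151–200; slope 49/54.862, offset 8.967.
AQI = 151 + 49/54.862·8.967 ≈ 159.01 ⇒ 159.
Sub-indices: PM10→27, SO₂→294, O₃→82, PM2.5→159. Ranked high→low: 294, 159, 82, 27. Second-highest sub-index = 159.

159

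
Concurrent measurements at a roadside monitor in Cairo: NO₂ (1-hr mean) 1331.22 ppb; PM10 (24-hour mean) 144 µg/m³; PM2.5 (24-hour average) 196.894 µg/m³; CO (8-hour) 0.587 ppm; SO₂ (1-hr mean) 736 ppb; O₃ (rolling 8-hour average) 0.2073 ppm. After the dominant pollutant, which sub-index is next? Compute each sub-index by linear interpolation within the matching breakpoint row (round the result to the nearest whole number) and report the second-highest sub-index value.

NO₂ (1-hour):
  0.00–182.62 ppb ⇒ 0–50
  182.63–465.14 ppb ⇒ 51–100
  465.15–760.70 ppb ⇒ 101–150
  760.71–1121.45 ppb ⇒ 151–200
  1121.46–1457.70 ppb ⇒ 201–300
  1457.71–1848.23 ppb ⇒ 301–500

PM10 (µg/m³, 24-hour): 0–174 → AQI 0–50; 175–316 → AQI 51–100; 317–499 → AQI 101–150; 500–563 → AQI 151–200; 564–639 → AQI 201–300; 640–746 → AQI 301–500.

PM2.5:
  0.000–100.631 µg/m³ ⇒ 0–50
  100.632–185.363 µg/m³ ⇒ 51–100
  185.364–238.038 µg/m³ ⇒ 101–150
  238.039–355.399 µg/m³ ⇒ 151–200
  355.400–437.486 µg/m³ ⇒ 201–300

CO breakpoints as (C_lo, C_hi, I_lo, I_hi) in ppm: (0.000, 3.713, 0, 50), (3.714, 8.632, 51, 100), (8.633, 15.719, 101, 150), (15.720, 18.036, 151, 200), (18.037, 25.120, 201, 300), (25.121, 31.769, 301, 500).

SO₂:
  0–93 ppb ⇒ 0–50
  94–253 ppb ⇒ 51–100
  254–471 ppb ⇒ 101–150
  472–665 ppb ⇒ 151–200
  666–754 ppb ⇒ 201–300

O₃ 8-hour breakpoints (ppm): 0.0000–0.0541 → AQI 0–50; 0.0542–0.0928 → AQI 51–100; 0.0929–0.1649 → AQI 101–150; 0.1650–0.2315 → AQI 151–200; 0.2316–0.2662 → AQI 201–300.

263

NO₂: 1331.22 ∈ [1121.46, 1457.70] ↔ index [201, 300].
201 + (1331.22−1121.46)·(300−201)/(1457.70−1121.46) = 201 + 209.76·99/336.24 ≈ 262.76, so AQI = 263.
PM10: row 0–174 (AQI 0–50). (50−0)·(144−0)/(174−0) + 0 = 50·144/174 + 0 ≈ 41.38 → 41.
PM2.5: row 185.364–238.038 (AQI 101–150). (150−101)·(196.894−185.364)/(238.038−185.364) + 101 = 49·11.530/52.674 + 101 ≈ 111.73 → 112.
CO: 0.587 lies in 0.000–3.713, so I_lo=0, I_hi=50, C_lo=0.000, C_hi=3.713.
(50−0)/(3.713−0.000) × (0.587−0.000) + 0 = 50/3.713 × 0.587 + 0 ≈ 7.90 → 8.
SO₂: row 666–754 (AQI 201–300). (300−201)·(736−666)/(754−666) + 201 = 99·70/88 + 201 ≈ 279.75 → 280.
O₃ 0.2073: bracket 0.1650–0.2315 → index 151–200; slope 49/0.0665, offset 0.0423.
AQI = 151 + 49/0.0665·0.0423 ≈ 182.17 ⇒ 182.
Sub-indices: NO₂→263, PM10→41, PM2.5→112, CO→8, SO₂→280, O₃→182. Ranked high→low: 280, 263, 182, 112, 41, 8. Second-highest sub-index = 263.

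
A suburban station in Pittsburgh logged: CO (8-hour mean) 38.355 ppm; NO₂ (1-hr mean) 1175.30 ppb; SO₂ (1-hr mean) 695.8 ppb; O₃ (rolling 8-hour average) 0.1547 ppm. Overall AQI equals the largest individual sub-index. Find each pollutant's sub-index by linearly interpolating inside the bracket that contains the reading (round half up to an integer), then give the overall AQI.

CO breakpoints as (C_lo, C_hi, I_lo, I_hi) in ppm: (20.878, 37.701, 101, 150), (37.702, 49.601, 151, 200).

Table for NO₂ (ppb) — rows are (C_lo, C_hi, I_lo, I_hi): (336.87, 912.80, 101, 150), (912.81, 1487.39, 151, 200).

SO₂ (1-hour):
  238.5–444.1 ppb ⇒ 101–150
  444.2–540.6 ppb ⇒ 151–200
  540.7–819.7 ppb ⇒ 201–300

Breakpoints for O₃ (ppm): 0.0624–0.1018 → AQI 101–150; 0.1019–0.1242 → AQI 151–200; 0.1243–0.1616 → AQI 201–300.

CO: row 37.702–49.601 (AQI 151–200). (200−151)·(38.355−37.702)/(49.601−37.702) + 151 = 49·0.653/11.899 + 151 ≈ 153.69 → 154.
NO₂: 1175.30 ∈ [912.81, 1487.39] ↔ index [151, 200].
151 + (1175.30−912.81)·(200−151)/(1487.39−912.81) = 151 + 262.49·49/574.58 ≈ 173.39, so AQI = 173.
SO₂: 695.8 lies in 540.7–819.7, so I_lo=201, I_hi=300, C_lo=540.7, C_hi=819.7.
(300−201)/(819.7−540.7) × (695.8−540.7) + 201 = 99/279.0 × 155.1 + 201 ≈ 256.04 → 256.
O₃ 0.1547: bracket 0.1243–0.1616 → index 201–300; slope 99/0.0373, offset 0.0304.
AQI = 201 + 99/0.0373·0.0304 ≈ 281.69 ⇒ 282.
Sub-indices: CO→154, NO₂→173, SO₂→256, O₃→282. Overall AQI = max = 282; dominant pollutant is O₃.

282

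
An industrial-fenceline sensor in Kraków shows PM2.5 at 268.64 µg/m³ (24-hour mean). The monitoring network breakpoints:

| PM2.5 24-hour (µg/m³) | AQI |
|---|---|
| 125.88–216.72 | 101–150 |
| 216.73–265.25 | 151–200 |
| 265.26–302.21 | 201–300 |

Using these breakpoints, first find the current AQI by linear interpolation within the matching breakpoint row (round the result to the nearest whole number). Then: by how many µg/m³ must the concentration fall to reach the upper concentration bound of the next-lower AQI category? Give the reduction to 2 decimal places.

PM2.5 268.64: bracket 265.26–302.21 → index 201–300; slope 99/36.95, offset 3.38.
AQI = 201 + 99/36.95·3.38 ≈ 210.06 ⇒ 210.
Current AQI 210 is in the Very Unhealthy range (201–300). The next-lower category tops out at AQI 200, whose upper concentration bound is 265.25 µg/m³.
Reduction needed = 268.64 − 265.25 = 3.39 µg/m³.

3.39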